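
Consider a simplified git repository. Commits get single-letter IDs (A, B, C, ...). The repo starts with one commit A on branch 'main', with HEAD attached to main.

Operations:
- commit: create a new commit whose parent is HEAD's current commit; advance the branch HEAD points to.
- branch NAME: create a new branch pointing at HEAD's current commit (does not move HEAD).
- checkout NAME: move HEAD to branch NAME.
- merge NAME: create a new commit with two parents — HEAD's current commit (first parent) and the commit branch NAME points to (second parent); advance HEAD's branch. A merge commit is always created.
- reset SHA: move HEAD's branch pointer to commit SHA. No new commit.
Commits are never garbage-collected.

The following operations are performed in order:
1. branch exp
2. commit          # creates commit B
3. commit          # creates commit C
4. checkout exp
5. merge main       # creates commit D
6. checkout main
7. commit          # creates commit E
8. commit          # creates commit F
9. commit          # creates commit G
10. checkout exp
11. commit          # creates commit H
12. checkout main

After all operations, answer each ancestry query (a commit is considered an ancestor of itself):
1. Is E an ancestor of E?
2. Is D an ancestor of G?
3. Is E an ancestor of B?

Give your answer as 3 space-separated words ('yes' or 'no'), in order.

After op 1 (branch): HEAD=main@A [exp=A main=A]
After op 2 (commit): HEAD=main@B [exp=A main=B]
After op 3 (commit): HEAD=main@C [exp=A main=C]
After op 4 (checkout): HEAD=exp@A [exp=A main=C]
After op 5 (merge): HEAD=exp@D [exp=D main=C]
After op 6 (checkout): HEAD=main@C [exp=D main=C]
After op 7 (commit): HEAD=main@E [exp=D main=E]
After op 8 (commit): HEAD=main@F [exp=D main=F]
After op 9 (commit): HEAD=main@G [exp=D main=G]
After op 10 (checkout): HEAD=exp@D [exp=D main=G]
After op 11 (commit): HEAD=exp@H [exp=H main=G]
After op 12 (checkout): HEAD=main@G [exp=H main=G]
ancestors(E) = {A,B,C,E}; E in? yes
ancestors(G) = {A,B,C,E,F,G}; D in? no
ancestors(B) = {A,B}; E in? no

Answer: yes no no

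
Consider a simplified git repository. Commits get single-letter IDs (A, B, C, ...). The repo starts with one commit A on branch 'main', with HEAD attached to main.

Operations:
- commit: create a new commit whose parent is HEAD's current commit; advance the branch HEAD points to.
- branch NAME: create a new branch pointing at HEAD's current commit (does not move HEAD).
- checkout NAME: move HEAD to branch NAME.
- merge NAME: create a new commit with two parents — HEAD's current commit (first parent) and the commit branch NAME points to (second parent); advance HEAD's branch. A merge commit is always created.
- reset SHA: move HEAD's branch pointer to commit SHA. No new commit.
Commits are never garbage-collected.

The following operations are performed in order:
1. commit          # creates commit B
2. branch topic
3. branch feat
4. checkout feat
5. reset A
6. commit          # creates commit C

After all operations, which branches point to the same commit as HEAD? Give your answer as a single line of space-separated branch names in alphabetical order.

After op 1 (commit): HEAD=main@B [main=B]
After op 2 (branch): HEAD=main@B [main=B topic=B]
After op 3 (branch): HEAD=main@B [feat=B main=B topic=B]
After op 4 (checkout): HEAD=feat@B [feat=B main=B topic=B]
After op 5 (reset): HEAD=feat@A [feat=A main=B topic=B]
After op 6 (commit): HEAD=feat@C [feat=C main=B topic=B]

Answer: feat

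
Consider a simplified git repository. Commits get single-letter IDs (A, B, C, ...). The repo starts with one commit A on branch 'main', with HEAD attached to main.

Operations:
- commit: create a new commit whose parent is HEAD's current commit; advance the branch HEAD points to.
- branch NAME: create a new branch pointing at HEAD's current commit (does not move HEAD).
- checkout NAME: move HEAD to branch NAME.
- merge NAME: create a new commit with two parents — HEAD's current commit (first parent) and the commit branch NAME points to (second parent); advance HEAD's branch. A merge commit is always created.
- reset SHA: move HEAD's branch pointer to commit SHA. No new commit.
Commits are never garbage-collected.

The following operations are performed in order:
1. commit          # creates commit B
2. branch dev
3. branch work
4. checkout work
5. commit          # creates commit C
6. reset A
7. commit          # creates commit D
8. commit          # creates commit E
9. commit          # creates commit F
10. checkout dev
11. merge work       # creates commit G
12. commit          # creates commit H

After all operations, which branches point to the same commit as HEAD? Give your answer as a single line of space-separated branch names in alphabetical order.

Answer: dev

Derivation:
After op 1 (commit): HEAD=main@B [main=B]
After op 2 (branch): HEAD=main@B [dev=B main=B]
After op 3 (branch): HEAD=main@B [dev=B main=B work=B]
After op 4 (checkout): HEAD=work@B [dev=B main=B work=B]
After op 5 (commit): HEAD=work@C [dev=B main=B work=C]
After op 6 (reset): HEAD=work@A [dev=B main=B work=A]
After op 7 (commit): HEAD=work@D [dev=B main=B work=D]
After op 8 (commit): HEAD=work@E [dev=B main=B work=E]
After op 9 (commit): HEAD=work@F [dev=B main=B work=F]
After op 10 (checkout): HEAD=dev@B [dev=B main=B work=F]
After op 11 (merge): HEAD=dev@G [dev=G main=B work=F]
After op 12 (commit): HEAD=dev@H [dev=H main=B work=F]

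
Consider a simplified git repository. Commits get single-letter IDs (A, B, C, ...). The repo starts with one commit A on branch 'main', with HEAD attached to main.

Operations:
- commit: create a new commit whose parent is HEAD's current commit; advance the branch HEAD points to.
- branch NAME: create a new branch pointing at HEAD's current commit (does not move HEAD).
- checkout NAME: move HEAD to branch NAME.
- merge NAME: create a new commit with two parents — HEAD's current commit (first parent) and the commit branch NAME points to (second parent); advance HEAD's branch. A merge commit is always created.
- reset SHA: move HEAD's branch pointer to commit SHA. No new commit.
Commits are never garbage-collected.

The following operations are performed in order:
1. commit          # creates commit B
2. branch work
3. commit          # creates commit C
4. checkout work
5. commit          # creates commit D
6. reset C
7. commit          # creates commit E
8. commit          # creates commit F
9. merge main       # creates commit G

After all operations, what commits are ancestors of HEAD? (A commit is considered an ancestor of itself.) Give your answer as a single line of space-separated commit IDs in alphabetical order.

After op 1 (commit): HEAD=main@B [main=B]
After op 2 (branch): HEAD=main@B [main=B work=B]
After op 3 (commit): HEAD=main@C [main=C work=B]
After op 4 (checkout): HEAD=work@B [main=C work=B]
After op 5 (commit): HEAD=work@D [main=C work=D]
After op 6 (reset): HEAD=work@C [main=C work=C]
After op 7 (commit): HEAD=work@E [main=C work=E]
After op 8 (commit): HEAD=work@F [main=C work=F]
After op 9 (merge): HEAD=work@G [main=C work=G]

Answer: A B C E F G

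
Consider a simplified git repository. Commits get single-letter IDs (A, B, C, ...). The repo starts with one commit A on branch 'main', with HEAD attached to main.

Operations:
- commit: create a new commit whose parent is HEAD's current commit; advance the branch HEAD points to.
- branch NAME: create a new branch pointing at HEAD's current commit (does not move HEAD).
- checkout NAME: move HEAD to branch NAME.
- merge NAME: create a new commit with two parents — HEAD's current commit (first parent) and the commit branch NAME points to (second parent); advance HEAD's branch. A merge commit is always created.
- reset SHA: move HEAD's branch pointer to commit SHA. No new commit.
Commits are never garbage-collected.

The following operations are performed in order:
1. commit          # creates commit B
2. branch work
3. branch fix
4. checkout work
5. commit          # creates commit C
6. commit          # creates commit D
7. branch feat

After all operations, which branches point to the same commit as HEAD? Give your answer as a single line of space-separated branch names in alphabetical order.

After op 1 (commit): HEAD=main@B [main=B]
After op 2 (branch): HEAD=main@B [main=B work=B]
After op 3 (branch): HEAD=main@B [fix=B main=B work=B]
After op 4 (checkout): HEAD=work@B [fix=B main=B work=B]
After op 5 (commit): HEAD=work@C [fix=B main=B work=C]
After op 6 (commit): HEAD=work@D [fix=B main=B work=D]
After op 7 (branch): HEAD=work@D [feat=D fix=B main=B work=D]

Answer: feat work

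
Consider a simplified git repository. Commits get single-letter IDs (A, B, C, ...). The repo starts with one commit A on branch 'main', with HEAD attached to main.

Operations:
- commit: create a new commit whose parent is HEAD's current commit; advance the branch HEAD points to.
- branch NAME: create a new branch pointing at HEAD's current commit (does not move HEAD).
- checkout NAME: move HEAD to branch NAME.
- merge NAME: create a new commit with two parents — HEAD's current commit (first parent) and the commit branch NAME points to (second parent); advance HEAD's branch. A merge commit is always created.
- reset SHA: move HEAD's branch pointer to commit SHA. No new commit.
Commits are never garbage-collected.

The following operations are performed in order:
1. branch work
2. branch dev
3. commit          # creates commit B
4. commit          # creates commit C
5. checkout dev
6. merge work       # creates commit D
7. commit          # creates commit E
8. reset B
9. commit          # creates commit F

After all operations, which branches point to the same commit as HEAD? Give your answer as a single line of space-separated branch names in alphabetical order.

Answer: dev

Derivation:
After op 1 (branch): HEAD=main@A [main=A work=A]
After op 2 (branch): HEAD=main@A [dev=A main=A work=A]
After op 3 (commit): HEAD=main@B [dev=A main=B work=A]
After op 4 (commit): HEAD=main@C [dev=A main=C work=A]
After op 5 (checkout): HEAD=dev@A [dev=A main=C work=A]
After op 6 (merge): HEAD=dev@D [dev=D main=C work=A]
After op 7 (commit): HEAD=dev@E [dev=E main=C work=A]
After op 8 (reset): HEAD=dev@B [dev=B main=C work=A]
After op 9 (commit): HEAD=dev@F [dev=F main=C work=A]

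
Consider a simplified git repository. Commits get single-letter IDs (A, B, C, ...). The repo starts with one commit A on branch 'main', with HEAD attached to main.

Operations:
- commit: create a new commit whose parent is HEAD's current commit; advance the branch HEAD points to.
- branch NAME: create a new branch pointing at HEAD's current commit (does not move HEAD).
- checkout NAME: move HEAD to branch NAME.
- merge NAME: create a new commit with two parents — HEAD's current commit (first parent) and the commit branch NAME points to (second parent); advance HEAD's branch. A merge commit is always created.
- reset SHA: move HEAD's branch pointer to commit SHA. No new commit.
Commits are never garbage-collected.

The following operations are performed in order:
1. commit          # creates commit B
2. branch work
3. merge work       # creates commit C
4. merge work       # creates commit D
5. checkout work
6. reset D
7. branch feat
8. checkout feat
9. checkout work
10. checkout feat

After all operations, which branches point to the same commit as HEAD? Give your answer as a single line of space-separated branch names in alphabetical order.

After op 1 (commit): HEAD=main@B [main=B]
After op 2 (branch): HEAD=main@B [main=B work=B]
After op 3 (merge): HEAD=main@C [main=C work=B]
After op 4 (merge): HEAD=main@D [main=D work=B]
After op 5 (checkout): HEAD=work@B [main=D work=B]
After op 6 (reset): HEAD=work@D [main=D work=D]
After op 7 (branch): HEAD=work@D [feat=D main=D work=D]
After op 8 (checkout): HEAD=feat@D [feat=D main=D work=D]
After op 9 (checkout): HEAD=work@D [feat=D main=D work=D]
After op 10 (checkout): HEAD=feat@D [feat=D main=D work=D]

Answer: feat main work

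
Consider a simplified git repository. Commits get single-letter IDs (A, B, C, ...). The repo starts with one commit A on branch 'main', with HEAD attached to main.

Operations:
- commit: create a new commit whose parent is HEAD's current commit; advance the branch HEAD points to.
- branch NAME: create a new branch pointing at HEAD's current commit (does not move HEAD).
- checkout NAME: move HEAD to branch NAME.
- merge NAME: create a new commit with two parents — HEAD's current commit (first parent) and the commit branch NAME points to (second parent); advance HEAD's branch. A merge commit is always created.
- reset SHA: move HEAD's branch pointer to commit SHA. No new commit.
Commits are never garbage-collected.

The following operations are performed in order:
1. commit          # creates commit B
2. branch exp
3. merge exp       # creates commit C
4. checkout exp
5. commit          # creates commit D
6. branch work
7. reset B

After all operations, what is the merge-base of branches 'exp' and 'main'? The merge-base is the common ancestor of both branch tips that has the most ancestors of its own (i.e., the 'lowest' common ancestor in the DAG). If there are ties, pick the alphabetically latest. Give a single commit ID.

After op 1 (commit): HEAD=main@B [main=B]
After op 2 (branch): HEAD=main@B [exp=B main=B]
After op 3 (merge): HEAD=main@C [exp=B main=C]
After op 4 (checkout): HEAD=exp@B [exp=B main=C]
After op 5 (commit): HEAD=exp@D [exp=D main=C]
After op 6 (branch): HEAD=exp@D [exp=D main=C work=D]
After op 7 (reset): HEAD=exp@B [exp=B main=C work=D]
ancestors(exp=B): ['A', 'B']
ancestors(main=C): ['A', 'B', 'C']
common: ['A', 'B']

Answer: B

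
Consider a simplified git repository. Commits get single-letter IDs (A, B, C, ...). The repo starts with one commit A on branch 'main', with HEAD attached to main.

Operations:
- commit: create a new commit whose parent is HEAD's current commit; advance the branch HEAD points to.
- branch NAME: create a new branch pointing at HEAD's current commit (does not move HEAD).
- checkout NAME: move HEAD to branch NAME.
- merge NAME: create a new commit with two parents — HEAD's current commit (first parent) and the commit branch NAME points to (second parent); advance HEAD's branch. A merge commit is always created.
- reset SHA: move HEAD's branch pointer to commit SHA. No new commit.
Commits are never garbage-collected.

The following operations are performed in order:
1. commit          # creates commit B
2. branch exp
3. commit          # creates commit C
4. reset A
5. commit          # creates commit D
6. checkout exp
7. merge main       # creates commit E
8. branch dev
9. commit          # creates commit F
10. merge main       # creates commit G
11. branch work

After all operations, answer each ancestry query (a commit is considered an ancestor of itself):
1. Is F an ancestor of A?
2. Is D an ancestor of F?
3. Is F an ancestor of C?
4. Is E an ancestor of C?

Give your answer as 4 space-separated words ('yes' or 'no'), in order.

Answer: no yes no no

Derivation:
After op 1 (commit): HEAD=main@B [main=B]
After op 2 (branch): HEAD=main@B [exp=B main=B]
After op 3 (commit): HEAD=main@C [exp=B main=C]
After op 4 (reset): HEAD=main@A [exp=B main=A]
After op 5 (commit): HEAD=main@D [exp=B main=D]
After op 6 (checkout): HEAD=exp@B [exp=B main=D]
After op 7 (merge): HEAD=exp@E [exp=E main=D]
After op 8 (branch): HEAD=exp@E [dev=E exp=E main=D]
After op 9 (commit): HEAD=exp@F [dev=E exp=F main=D]
After op 10 (merge): HEAD=exp@G [dev=E exp=G main=D]
After op 11 (branch): HEAD=exp@G [dev=E exp=G main=D work=G]
ancestors(A) = {A}; F in? no
ancestors(F) = {A,B,D,E,F}; D in? yes
ancestors(C) = {A,B,C}; F in? no
ancestors(C) = {A,B,C}; E in? no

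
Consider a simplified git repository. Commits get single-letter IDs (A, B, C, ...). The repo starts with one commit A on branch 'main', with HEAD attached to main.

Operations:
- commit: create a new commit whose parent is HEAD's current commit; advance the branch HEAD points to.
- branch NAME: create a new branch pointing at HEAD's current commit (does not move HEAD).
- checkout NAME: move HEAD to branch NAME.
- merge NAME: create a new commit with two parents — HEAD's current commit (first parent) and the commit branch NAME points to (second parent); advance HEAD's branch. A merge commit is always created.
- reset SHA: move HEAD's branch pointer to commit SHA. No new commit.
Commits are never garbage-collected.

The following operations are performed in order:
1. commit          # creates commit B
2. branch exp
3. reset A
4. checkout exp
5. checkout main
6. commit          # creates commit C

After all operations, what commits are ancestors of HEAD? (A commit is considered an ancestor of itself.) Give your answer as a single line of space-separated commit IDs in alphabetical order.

After op 1 (commit): HEAD=main@B [main=B]
After op 2 (branch): HEAD=main@B [exp=B main=B]
After op 3 (reset): HEAD=main@A [exp=B main=A]
After op 4 (checkout): HEAD=exp@B [exp=B main=A]
After op 5 (checkout): HEAD=main@A [exp=B main=A]
After op 6 (commit): HEAD=main@C [exp=B main=C]

Answer: A C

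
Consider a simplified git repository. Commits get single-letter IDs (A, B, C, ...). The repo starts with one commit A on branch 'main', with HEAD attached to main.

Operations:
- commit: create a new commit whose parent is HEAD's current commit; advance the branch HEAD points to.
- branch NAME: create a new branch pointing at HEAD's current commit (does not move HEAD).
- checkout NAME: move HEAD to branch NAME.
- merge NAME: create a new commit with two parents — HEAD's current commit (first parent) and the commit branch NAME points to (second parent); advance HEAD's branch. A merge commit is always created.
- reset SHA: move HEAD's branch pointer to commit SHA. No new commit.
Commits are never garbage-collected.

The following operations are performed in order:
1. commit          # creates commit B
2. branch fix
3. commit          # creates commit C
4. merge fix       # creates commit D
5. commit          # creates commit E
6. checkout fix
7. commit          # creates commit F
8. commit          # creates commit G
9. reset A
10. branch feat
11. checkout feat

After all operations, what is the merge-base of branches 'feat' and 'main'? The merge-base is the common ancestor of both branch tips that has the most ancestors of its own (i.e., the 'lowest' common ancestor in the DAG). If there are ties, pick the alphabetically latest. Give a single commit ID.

Answer: A

Derivation:
After op 1 (commit): HEAD=main@B [main=B]
After op 2 (branch): HEAD=main@B [fix=B main=B]
After op 3 (commit): HEAD=main@C [fix=B main=C]
After op 4 (merge): HEAD=main@D [fix=B main=D]
After op 5 (commit): HEAD=main@E [fix=B main=E]
After op 6 (checkout): HEAD=fix@B [fix=B main=E]
After op 7 (commit): HEAD=fix@F [fix=F main=E]
After op 8 (commit): HEAD=fix@G [fix=G main=E]
After op 9 (reset): HEAD=fix@A [fix=A main=E]
After op 10 (branch): HEAD=fix@A [feat=A fix=A main=E]
After op 11 (checkout): HEAD=feat@A [feat=A fix=A main=E]
ancestors(feat=A): ['A']
ancestors(main=E): ['A', 'B', 'C', 'D', 'E']
common: ['A']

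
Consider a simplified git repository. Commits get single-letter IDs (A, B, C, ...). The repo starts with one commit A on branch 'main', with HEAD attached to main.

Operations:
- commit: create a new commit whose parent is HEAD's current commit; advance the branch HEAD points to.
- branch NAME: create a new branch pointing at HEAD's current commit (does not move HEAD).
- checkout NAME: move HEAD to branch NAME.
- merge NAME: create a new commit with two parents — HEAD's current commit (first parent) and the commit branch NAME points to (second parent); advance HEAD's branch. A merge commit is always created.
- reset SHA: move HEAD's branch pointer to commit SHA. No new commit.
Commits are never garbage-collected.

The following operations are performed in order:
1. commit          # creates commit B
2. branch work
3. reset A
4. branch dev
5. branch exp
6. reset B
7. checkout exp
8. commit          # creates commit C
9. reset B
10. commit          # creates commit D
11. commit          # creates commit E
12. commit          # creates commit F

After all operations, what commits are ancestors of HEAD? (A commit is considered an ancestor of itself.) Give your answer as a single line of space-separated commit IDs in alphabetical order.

After op 1 (commit): HEAD=main@B [main=B]
After op 2 (branch): HEAD=main@B [main=B work=B]
After op 3 (reset): HEAD=main@A [main=A work=B]
After op 4 (branch): HEAD=main@A [dev=A main=A work=B]
After op 5 (branch): HEAD=main@A [dev=A exp=A main=A work=B]
After op 6 (reset): HEAD=main@B [dev=A exp=A main=B work=B]
After op 7 (checkout): HEAD=exp@A [dev=A exp=A main=B work=B]
After op 8 (commit): HEAD=exp@C [dev=A exp=C main=B work=B]
After op 9 (reset): HEAD=exp@B [dev=A exp=B main=B work=B]
After op 10 (commit): HEAD=exp@D [dev=A exp=D main=B work=B]
After op 11 (commit): HEAD=exp@E [dev=A exp=E main=B work=B]
After op 12 (commit): HEAD=exp@F [dev=A exp=F main=B work=B]

Answer: A B D E F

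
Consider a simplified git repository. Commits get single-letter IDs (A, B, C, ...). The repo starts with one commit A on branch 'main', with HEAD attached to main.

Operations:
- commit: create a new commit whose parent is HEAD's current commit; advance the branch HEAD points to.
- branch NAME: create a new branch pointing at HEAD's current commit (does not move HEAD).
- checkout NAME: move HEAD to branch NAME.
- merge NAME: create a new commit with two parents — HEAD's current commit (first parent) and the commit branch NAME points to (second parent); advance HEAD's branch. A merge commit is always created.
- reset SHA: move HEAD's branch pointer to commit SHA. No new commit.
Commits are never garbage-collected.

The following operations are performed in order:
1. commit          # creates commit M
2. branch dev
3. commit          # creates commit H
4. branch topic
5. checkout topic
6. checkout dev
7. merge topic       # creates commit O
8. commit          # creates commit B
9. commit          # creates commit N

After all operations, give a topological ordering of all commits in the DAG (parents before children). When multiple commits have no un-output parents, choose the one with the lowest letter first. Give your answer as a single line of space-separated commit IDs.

Answer: A M H O B N

Derivation:
After op 1 (commit): HEAD=main@M [main=M]
After op 2 (branch): HEAD=main@M [dev=M main=M]
After op 3 (commit): HEAD=main@H [dev=M main=H]
After op 4 (branch): HEAD=main@H [dev=M main=H topic=H]
After op 5 (checkout): HEAD=topic@H [dev=M main=H topic=H]
After op 6 (checkout): HEAD=dev@M [dev=M main=H topic=H]
After op 7 (merge): HEAD=dev@O [dev=O main=H topic=H]
After op 8 (commit): HEAD=dev@B [dev=B main=H topic=H]
After op 9 (commit): HEAD=dev@N [dev=N main=H topic=H]
commit A: parents=[]
commit B: parents=['O']
commit H: parents=['M']
commit M: parents=['A']
commit N: parents=['B']
commit O: parents=['M', 'H']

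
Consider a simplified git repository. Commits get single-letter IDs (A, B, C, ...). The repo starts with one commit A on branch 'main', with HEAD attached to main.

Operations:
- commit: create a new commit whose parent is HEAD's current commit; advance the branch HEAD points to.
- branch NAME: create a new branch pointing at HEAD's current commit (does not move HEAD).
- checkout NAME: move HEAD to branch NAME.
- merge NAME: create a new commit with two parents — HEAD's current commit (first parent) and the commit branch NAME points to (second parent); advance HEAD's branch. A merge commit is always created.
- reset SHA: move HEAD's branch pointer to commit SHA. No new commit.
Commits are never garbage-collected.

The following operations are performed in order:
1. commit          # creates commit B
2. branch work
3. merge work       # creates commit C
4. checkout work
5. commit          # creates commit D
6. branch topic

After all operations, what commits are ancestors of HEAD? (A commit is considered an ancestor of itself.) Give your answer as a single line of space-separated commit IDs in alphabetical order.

After op 1 (commit): HEAD=main@B [main=B]
After op 2 (branch): HEAD=main@B [main=B work=B]
After op 3 (merge): HEAD=main@C [main=C work=B]
After op 4 (checkout): HEAD=work@B [main=C work=B]
After op 5 (commit): HEAD=work@D [main=C work=D]
After op 6 (branch): HEAD=work@D [main=C topic=D work=D]

Answer: A B D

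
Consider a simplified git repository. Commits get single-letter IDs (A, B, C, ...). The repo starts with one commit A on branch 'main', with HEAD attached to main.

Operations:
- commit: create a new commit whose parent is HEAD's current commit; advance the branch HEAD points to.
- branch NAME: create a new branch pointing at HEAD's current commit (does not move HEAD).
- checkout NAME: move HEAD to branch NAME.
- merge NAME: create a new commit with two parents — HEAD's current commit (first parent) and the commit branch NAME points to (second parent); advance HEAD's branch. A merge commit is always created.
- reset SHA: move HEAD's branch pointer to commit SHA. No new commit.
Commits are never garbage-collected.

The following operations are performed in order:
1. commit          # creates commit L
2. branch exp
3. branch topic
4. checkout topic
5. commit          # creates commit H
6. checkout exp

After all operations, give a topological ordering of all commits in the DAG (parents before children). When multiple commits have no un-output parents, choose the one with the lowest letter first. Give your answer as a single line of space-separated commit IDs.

After op 1 (commit): HEAD=main@L [main=L]
After op 2 (branch): HEAD=main@L [exp=L main=L]
After op 3 (branch): HEAD=main@L [exp=L main=L topic=L]
After op 4 (checkout): HEAD=topic@L [exp=L main=L topic=L]
After op 5 (commit): HEAD=topic@H [exp=L main=L topic=H]
After op 6 (checkout): HEAD=exp@L [exp=L main=L topic=H]
commit A: parents=[]
commit H: parents=['L']
commit L: parents=['A']

Answer: A L H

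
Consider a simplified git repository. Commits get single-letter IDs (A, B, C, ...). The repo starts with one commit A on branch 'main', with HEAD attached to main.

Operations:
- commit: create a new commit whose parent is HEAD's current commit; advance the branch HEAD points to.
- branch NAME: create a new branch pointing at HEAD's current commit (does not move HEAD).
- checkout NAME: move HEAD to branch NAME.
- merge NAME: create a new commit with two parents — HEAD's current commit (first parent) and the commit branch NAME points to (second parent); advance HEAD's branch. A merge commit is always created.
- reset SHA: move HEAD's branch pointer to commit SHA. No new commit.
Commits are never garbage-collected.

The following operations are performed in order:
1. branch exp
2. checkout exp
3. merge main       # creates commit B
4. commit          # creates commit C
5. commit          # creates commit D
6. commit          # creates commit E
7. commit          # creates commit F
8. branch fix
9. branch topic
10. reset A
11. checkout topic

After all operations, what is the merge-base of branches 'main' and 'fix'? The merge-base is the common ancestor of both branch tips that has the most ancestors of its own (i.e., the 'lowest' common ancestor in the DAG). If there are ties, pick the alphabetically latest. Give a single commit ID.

Answer: A

Derivation:
After op 1 (branch): HEAD=main@A [exp=A main=A]
After op 2 (checkout): HEAD=exp@A [exp=A main=A]
After op 3 (merge): HEAD=exp@B [exp=B main=A]
After op 4 (commit): HEAD=exp@C [exp=C main=A]
After op 5 (commit): HEAD=exp@D [exp=D main=A]
After op 6 (commit): HEAD=exp@E [exp=E main=A]
After op 7 (commit): HEAD=exp@F [exp=F main=A]
After op 8 (branch): HEAD=exp@F [exp=F fix=F main=A]
After op 9 (branch): HEAD=exp@F [exp=F fix=F main=A topic=F]
After op 10 (reset): HEAD=exp@A [exp=A fix=F main=A topic=F]
After op 11 (checkout): HEAD=topic@F [exp=A fix=F main=A topic=F]
ancestors(main=A): ['A']
ancestors(fix=F): ['A', 'B', 'C', 'D', 'E', 'F']
common: ['A']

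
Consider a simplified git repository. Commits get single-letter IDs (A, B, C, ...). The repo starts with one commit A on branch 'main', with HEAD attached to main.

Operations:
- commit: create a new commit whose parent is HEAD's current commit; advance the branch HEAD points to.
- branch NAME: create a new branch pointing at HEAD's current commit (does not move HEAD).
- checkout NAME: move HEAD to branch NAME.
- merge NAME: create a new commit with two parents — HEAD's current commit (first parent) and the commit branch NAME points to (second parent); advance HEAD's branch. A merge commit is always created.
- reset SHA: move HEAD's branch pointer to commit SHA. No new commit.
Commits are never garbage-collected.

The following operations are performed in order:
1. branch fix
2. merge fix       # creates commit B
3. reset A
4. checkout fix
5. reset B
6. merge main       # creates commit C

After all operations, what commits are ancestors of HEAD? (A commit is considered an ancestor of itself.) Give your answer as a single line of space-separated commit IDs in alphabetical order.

After op 1 (branch): HEAD=main@A [fix=A main=A]
After op 2 (merge): HEAD=main@B [fix=A main=B]
After op 3 (reset): HEAD=main@A [fix=A main=A]
After op 4 (checkout): HEAD=fix@A [fix=A main=A]
After op 5 (reset): HEAD=fix@B [fix=B main=A]
After op 6 (merge): HEAD=fix@C [fix=C main=A]

Answer: A B C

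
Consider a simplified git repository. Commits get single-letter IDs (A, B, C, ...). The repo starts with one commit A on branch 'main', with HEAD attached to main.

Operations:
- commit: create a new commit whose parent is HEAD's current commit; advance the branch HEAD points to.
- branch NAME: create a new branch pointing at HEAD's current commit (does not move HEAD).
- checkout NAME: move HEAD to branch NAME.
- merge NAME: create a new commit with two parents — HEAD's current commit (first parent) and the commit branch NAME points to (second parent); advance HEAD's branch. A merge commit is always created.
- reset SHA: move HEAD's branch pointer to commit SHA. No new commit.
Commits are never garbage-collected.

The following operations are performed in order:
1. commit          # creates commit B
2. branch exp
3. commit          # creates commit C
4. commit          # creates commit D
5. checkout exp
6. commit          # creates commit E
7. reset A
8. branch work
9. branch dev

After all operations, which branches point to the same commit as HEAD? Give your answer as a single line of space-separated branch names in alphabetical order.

Answer: dev exp work

Derivation:
After op 1 (commit): HEAD=main@B [main=B]
After op 2 (branch): HEAD=main@B [exp=B main=B]
After op 3 (commit): HEAD=main@C [exp=B main=C]
After op 4 (commit): HEAD=main@D [exp=B main=D]
After op 5 (checkout): HEAD=exp@B [exp=B main=D]
After op 6 (commit): HEAD=exp@E [exp=E main=D]
After op 7 (reset): HEAD=exp@A [exp=A main=D]
After op 8 (branch): HEAD=exp@A [exp=A main=D work=A]
After op 9 (branch): HEAD=exp@A [dev=A exp=A main=D work=A]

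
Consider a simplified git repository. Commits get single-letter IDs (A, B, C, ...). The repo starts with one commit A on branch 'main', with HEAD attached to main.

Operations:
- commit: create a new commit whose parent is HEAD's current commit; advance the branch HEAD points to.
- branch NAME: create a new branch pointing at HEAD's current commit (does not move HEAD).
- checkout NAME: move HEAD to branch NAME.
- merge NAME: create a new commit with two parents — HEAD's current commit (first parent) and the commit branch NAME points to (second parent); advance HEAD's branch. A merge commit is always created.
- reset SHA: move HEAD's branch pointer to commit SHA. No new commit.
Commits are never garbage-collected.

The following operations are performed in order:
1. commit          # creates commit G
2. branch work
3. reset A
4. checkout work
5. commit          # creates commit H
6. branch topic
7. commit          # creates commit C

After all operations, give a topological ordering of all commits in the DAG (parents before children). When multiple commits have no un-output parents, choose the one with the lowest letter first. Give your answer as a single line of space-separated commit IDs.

After op 1 (commit): HEAD=main@G [main=G]
After op 2 (branch): HEAD=main@G [main=G work=G]
After op 3 (reset): HEAD=main@A [main=A work=G]
After op 4 (checkout): HEAD=work@G [main=A work=G]
After op 5 (commit): HEAD=work@H [main=A work=H]
After op 6 (branch): HEAD=work@H [main=A topic=H work=H]
After op 7 (commit): HEAD=work@C [main=A topic=H work=C]
commit A: parents=[]
commit C: parents=['H']
commit G: parents=['A']
commit H: parents=['G']

Answer: A G H C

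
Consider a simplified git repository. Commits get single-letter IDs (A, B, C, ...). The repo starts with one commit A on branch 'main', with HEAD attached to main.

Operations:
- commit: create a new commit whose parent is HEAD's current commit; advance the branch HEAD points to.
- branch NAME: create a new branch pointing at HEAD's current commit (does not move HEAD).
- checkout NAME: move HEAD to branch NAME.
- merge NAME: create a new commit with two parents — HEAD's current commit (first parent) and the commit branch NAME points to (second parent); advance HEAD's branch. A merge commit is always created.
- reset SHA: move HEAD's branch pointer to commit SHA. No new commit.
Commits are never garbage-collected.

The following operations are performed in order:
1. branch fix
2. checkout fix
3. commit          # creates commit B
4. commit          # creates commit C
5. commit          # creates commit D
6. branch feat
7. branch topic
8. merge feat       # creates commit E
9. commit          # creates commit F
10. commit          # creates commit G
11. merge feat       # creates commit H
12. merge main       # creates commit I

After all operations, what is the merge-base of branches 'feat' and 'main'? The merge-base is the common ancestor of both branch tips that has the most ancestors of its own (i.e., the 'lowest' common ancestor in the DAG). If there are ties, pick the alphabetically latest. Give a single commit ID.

Answer: A

Derivation:
After op 1 (branch): HEAD=main@A [fix=A main=A]
After op 2 (checkout): HEAD=fix@A [fix=A main=A]
After op 3 (commit): HEAD=fix@B [fix=B main=A]
After op 4 (commit): HEAD=fix@C [fix=C main=A]
After op 5 (commit): HEAD=fix@D [fix=D main=A]
After op 6 (branch): HEAD=fix@D [feat=D fix=D main=A]
After op 7 (branch): HEAD=fix@D [feat=D fix=D main=A topic=D]
After op 8 (merge): HEAD=fix@E [feat=D fix=E main=A topic=D]
After op 9 (commit): HEAD=fix@F [feat=D fix=F main=A topic=D]
After op 10 (commit): HEAD=fix@G [feat=D fix=G main=A topic=D]
After op 11 (merge): HEAD=fix@H [feat=D fix=H main=A topic=D]
After op 12 (merge): HEAD=fix@I [feat=D fix=I main=A topic=D]
ancestors(feat=D): ['A', 'B', 'C', 'D']
ancestors(main=A): ['A']
common: ['A']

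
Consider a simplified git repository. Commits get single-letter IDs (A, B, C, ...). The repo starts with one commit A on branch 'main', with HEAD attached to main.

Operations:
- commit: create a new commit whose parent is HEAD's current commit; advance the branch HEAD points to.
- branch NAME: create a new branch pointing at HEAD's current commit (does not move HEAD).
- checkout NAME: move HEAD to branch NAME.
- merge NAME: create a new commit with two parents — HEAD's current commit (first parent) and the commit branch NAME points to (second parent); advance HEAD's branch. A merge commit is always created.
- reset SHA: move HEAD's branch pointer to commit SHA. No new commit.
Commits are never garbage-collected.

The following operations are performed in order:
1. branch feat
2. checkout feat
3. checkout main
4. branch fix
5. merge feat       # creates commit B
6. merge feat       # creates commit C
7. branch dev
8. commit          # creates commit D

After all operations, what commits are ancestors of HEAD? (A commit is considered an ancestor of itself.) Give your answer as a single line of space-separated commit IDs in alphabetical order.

After op 1 (branch): HEAD=main@A [feat=A main=A]
After op 2 (checkout): HEAD=feat@A [feat=A main=A]
After op 3 (checkout): HEAD=main@A [feat=A main=A]
After op 4 (branch): HEAD=main@A [feat=A fix=A main=A]
After op 5 (merge): HEAD=main@B [feat=A fix=A main=B]
After op 6 (merge): HEAD=main@C [feat=A fix=A main=C]
After op 7 (branch): HEAD=main@C [dev=C feat=A fix=A main=C]
After op 8 (commit): HEAD=main@D [dev=C feat=A fix=A main=D]

Answer: A B C D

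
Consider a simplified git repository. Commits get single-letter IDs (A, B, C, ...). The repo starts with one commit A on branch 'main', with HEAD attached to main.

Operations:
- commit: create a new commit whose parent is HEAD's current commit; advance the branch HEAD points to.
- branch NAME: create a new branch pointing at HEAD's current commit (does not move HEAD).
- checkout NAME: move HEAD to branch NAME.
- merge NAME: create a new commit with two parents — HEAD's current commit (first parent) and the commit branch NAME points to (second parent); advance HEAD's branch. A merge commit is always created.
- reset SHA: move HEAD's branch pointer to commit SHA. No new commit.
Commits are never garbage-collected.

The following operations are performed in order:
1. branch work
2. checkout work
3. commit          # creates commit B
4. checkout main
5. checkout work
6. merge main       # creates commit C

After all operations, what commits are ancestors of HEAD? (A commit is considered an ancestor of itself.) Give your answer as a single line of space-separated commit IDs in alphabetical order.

After op 1 (branch): HEAD=main@A [main=A work=A]
After op 2 (checkout): HEAD=work@A [main=A work=A]
After op 3 (commit): HEAD=work@B [main=A work=B]
After op 4 (checkout): HEAD=main@A [main=A work=B]
After op 5 (checkout): HEAD=work@B [main=A work=B]
After op 6 (merge): HEAD=work@C [main=A work=C]

Answer: A B C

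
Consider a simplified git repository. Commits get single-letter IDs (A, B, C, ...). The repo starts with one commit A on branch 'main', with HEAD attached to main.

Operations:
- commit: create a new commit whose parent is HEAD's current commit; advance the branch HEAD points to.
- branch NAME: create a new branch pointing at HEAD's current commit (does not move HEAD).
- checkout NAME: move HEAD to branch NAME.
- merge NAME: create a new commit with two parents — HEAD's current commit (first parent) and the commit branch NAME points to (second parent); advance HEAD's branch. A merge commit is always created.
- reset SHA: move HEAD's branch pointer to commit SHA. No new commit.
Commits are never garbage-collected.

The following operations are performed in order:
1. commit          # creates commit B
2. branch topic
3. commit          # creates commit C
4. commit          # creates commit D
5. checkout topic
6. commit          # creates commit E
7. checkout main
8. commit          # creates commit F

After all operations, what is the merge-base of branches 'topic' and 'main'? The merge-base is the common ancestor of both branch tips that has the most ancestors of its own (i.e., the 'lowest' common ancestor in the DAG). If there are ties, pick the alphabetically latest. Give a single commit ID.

After op 1 (commit): HEAD=main@B [main=B]
After op 2 (branch): HEAD=main@B [main=B topic=B]
After op 3 (commit): HEAD=main@C [main=C topic=B]
After op 4 (commit): HEAD=main@D [main=D topic=B]
After op 5 (checkout): HEAD=topic@B [main=D topic=B]
After op 6 (commit): HEAD=topic@E [main=D topic=E]
After op 7 (checkout): HEAD=main@D [main=D topic=E]
After op 8 (commit): HEAD=main@F [main=F topic=E]
ancestors(topic=E): ['A', 'B', 'E']
ancestors(main=F): ['A', 'B', 'C', 'D', 'F']
common: ['A', 'B']

Answer: B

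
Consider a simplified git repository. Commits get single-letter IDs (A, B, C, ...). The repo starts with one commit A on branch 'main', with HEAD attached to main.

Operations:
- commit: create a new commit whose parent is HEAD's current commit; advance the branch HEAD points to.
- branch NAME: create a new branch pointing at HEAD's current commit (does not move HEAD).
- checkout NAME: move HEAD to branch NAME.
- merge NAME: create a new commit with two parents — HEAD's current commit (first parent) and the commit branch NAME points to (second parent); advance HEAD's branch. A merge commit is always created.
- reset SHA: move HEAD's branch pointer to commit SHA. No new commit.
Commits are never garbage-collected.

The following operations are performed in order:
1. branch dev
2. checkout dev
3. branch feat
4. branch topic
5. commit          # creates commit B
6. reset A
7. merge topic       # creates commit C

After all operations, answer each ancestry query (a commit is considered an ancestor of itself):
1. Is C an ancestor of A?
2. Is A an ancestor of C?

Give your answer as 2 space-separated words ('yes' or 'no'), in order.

After op 1 (branch): HEAD=main@A [dev=A main=A]
After op 2 (checkout): HEAD=dev@A [dev=A main=A]
After op 3 (branch): HEAD=dev@A [dev=A feat=A main=A]
After op 4 (branch): HEAD=dev@A [dev=A feat=A main=A topic=A]
After op 5 (commit): HEAD=dev@B [dev=B feat=A main=A topic=A]
After op 6 (reset): HEAD=dev@A [dev=A feat=A main=A topic=A]
After op 7 (merge): HEAD=dev@C [dev=C feat=A main=A topic=A]
ancestors(A) = {A}; C in? no
ancestors(C) = {A,C}; A in? yes

Answer: no yes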